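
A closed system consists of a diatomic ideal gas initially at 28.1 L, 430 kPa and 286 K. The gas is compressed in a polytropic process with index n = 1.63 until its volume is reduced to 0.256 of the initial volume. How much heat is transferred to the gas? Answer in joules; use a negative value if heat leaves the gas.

n = P₁V₁/(RT₁) = 430×28.1/(8.314×286) = 5.08 mol.
Polytropic n=1.63: T₂ = T₁(V₁/V₂)^(n−1) = 286×(3.91)^0.63 = 675 K; P₂ = P₁(V₁/V₂)^n = 3960 kPa.
W = (P₁V₁−P₂V₂)/(n−1) = (430×28.1−3960×7.19)/0.63 = -26100 J.
ΔU = nCvΔT = 5.08×20.8×(675−286) = 41100 J.
Q = ΔU + W = 15000 J.

15000 J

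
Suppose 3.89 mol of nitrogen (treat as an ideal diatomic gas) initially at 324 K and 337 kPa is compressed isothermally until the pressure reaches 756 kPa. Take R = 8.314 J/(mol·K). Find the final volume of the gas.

13.9 L

V₁ = nRT₁/P₁ = 3.89×8.314×324/337 = 31.1 L.
Isothermal: T stays 324 K; PV = const ⇒ V₂ = 13.9 L, P₂ = 756 kPa.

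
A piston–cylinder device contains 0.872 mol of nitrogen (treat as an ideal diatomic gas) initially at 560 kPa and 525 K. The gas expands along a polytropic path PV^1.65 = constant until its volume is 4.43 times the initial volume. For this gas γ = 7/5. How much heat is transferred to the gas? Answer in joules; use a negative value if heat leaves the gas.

V₁ = nRT₁/P₁ = 0.872×8.314×525/560 = 6.80 L.
Polytropic n=1.65: T₂ = T₁(V₁/V₂)^(n−1) = 525×(0.226)^0.65 = 200 K; P₂ = P₁(V₁/V₂)^n = 48.0 kPa.
W = (P₁V₁−P₂V₂)/(n−1) = (560×6.80−48.0×30.1)/0.65 = 3630 J.
ΔU = nCvΔT = 0.872×20.8×(200−525) = -5900 J.
Q = ΔU + W = -2270 J.

-2270 J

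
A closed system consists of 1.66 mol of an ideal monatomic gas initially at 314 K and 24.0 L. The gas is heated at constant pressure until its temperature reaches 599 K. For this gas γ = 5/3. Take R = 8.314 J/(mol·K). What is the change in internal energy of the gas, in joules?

P₁ = nRT₁/V₁ = 1.66×8.314×314/24.0 = 181 kPa.
Isobaric: P stays 181 kPa; V/T = const ⇒ T₂ = 599 K, V₂ = 45.8 L.
For an ideal gas ΔU = nCvΔT with Cv = (3/2)R = 12.5 J/(mol·K).
ΔU = 1.66×12.5×(599−314) = 5900 J.

5900 J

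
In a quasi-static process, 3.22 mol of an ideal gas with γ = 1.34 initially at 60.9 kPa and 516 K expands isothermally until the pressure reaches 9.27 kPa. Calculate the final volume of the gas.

1490 L

V₁ = nRT₁/P₁ = 3.22×8.314×516/60.9 = 227 L.
Isothermal: T stays 516 K; PV = const ⇒ V₂ = 1490 L, P₂ = 9.27 kPa.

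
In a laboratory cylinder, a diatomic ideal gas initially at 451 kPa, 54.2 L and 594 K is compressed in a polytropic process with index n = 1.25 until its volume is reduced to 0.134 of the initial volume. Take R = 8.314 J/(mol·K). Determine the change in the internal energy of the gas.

39900 J

n = P₁V₁/(RT₁) = 451×54.2/(8.314×594) = 4.95 mol.
Polytropic n=1.25: T₂ = T₁(V₁/V₂)^(n−1) = 594×(7.46)^0.25 = 982 K; P₂ = P₁(V₁/V₂)^n = 5560 kPa.
For an ideal gas ΔU = nCvΔT with Cv = (5/2)R = 20.8 J/(mol·K).
ΔU = 4.95×20.8×(982−594) = 39900 J.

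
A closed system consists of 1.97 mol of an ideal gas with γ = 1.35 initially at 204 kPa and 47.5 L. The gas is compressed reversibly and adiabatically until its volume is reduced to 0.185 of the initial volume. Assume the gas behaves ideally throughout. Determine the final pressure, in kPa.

1990 kPa

T₁ = P₁V₁/(nR) = 204×47.5/(1.97×8.314) = 592 K.
Adiabatic: TV^(γ−1) = const ⇒ T₂ = 592×(5.41)^0.350 = 1070 K; PV^γ = const ⇒ P₂ = 1990 kPa.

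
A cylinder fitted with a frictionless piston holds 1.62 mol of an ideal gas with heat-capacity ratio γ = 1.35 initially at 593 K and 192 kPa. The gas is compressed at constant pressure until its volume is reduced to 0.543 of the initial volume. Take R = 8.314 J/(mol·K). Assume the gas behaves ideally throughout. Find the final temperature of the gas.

322 K

V₁ = nRT₁/P₁ = 1.62×8.314×593/192 = 41.6 L.
Isobaric: P stays 192 kPa; V/T = const ⇒ T₂ = 322 K, V₂ = 22.6 L.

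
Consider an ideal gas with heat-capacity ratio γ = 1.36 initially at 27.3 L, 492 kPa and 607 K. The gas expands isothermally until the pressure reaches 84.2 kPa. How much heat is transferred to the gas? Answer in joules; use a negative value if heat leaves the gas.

n = P₁V₁/(RT₁) = 492×27.3/(8.314×607) = 2.66 mol.
Isothermal: T stays 607 K; PV = const ⇒ V₂ = 160 L, P₂ = 84.2 kPa.
ΔU = 0 (ideal gas, T constant).
W = nRT ln(V₂/V₁) = 2.66×8.314×607×ln(5.84) = 23700 J.
Q = ΔU + W = 23700 J.

23700 J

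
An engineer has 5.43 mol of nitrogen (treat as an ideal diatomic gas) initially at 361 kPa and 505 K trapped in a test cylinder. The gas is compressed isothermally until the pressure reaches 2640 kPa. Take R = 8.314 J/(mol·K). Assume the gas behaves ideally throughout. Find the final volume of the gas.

8.64 L

V₁ = nRT₁/P₁ = 5.43×8.314×505/361 = 63.2 L.
Isothermal: T stays 505 K; PV = const ⇒ V₂ = 8.64 L, P₂ = 2640 kPa.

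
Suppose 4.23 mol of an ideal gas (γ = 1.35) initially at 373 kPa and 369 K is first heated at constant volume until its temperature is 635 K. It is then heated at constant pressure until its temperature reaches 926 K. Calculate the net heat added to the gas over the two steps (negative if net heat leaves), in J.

66200 J

V₁ = nRT₁/P₁ = 4.23×8.314×369/373 = 34.8 L.
Step 1 — Isochoric: V stays 34.8 L; P/T = const ⇒ T₂ = 635 K, P₂ = 642 kPa.
W = 0 (no volume change).
ΔU = nCvΔT = 4.23×23.8×(635−369) = 26700 J.
Q = ΔU = 26700 J.
State after step 1: P = 642 kPa, V = 34.8 L, T = 635 K.
Step 2 — Isobaric: P stays 642 kPa; V/T = const ⇒ T₂ = 926 K, V₂ = 50.7 L.
W = PΔV = 642×(50.7−34.8) kPa·L = 10200 J.
ΔU = nCvΔT = 4.23×23.8×(926−635) = 29200 J.
Q = ΔU + W = nCpΔT = 39500 J.
Net over both steps: W = 10200 J, Q = 66200 J, ΔU = 56000 J.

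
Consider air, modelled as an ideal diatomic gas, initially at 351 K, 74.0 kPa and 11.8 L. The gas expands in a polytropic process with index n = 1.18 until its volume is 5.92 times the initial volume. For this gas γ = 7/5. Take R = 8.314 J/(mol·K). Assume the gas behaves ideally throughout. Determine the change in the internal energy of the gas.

-598 J

n = P₁V₁/(RT₁) = 74.0×11.8/(8.314×351) = 0.299 mol.
Polytropic n=1.18: T₂ = T₁(V₁/V₂)^(n−1) = 351×(0.169)^0.18 = 255 K; P₂ = P₁(V₁/V₂)^n = 9.08 kPa.
For an ideal gas ΔU = nCvΔT with Cv = (5/2)R = 20.8 J/(mol·K).
ΔU = 0.299×20.8×(255−351) = -598 J.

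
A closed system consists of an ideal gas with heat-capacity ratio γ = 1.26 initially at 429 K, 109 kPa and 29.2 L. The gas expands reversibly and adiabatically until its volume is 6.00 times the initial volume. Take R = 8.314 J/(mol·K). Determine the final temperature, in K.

269 K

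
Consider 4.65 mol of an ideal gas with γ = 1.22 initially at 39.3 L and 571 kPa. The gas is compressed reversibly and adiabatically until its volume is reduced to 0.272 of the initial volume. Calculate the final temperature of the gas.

773 K

T₁ = P₁V₁/(nR) = 571×39.3/(4.65×8.314) = 580 K.
Adiabatic: TV^(γ−1) = const ⇒ T₂ = 580×(3.68)^0.220 = 773 K; PV^γ = const ⇒ P₂ = 2800 kPa.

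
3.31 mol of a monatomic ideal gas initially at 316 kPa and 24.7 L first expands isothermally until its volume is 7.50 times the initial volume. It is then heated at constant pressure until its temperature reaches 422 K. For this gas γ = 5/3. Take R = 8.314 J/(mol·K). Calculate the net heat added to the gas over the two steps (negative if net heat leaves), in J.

25200 J

T₁ = P₁V₁/(nR) = 316×24.7/(3.31×8.314) = 284 K.
Step 1 — Isothermal: T stays 284 K; PV = const ⇒ V₂ = 185 L, P₂ = 42.1 kPa.
ΔU = 0 (ideal gas, T constant).
W = nRT ln(V₂/V₁) = 3.31×8.314×284×ln(7.50) = 15700 J.
Q = ΔU + W = 15700 J.
State after step 1: P = 42.1 kPa, V = 185 L, T = 284 K.
Step 2 — Isobaric: P stays 42.1 kPa; V/T = const ⇒ T₂ = 422 K, V₂ = 276 L.
W = PΔV = 42.1×(276−185) kPa·L = 3810 J.
ΔU = nCvΔT = 3.31×12.5×(422−284) = 5710 J.
Q = ΔU + W = nCpΔT = 9520 J.
Net over both steps: W = 19500 J, Q = 25200 J, ΔU = 5710 J.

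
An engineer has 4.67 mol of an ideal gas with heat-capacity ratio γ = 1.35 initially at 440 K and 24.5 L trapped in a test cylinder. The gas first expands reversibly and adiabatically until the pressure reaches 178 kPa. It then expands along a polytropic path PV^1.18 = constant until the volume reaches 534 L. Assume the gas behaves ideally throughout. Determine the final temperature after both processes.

213 K

P₁ = nRT₁/V₁ = 4.67×8.314×440/24.5 = 697 kPa.
Step 1 — Adiabatic: T₂/T₁ = (P₂/P₁)^((γ−1)/γ) ⇒ T₂ = 440×(0.255)^0.259 = 309 K; V₂ = 67.4 L.
ΔU = nCvΔT = 4.67×23.8×(309−440) = -14600 J.
Q = 0 for an adiabatic process, so W = −ΔU = 14600 J.
State after step 1: P = 178 kPa, V = 67.4 L, T = 309 K.
Step 2 — Polytropic n=1.18: T₂ = T₁(V₁/V₂)^(n−1) = 309×(0.126)^0.18 = 213 K; P₂ = P₁(V₁/V₂)^n = 15.5 kPa.
W = (P₁V₁−P₂V₂)/(n−1) = (178×67.4−15.5×534)/0.18 = 20700 J.
ΔU = nCvΔT = 4.67×23.8×(213−309) = -10700 J.
Q = ΔU + W = 10100 J.
Net over both steps: W = 35300 J, Q = 10100 J, ΔU = -25200 J.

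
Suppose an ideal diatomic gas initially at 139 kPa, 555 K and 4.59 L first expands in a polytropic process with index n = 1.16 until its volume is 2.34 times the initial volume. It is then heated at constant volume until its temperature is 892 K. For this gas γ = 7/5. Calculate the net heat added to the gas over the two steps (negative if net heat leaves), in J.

1480 J

n = P₁V₁/(RT₁) = 139×4.59/(8.314×555) = 0.138 mol.
Step 1 — Polytropic n=1.16: T₂ = T₁(V₁/V₂)^(n−1) = 555×(0.427)^0.16 = 484 K; P₂ = P₁(V₁/V₂)^n = 51.8 kPa.
W = (P₁V₁−P₂V₂)/(n−1) = (139×4.59−51.8×10.7)/0.16 = 507 J.
ΔU = nCvΔT = 0.138×20.8×(484−555) = -203 J.
Q = ΔU + W = 304 J.
State after step 1: P = 51.8 kPa, V = 10.7 L, T = 484 K.
Step 2 — Isochoric: V stays 10.7 L; P/T = const ⇒ T₂ = 892 K, P₂ = 95.5 kPa.
W = 0 (no volume change).
ΔU = nCvΔT = 0.138×20.8×(892−484) = 1170 J.
Q = ΔU = 1170 J.
Net over both steps: W = 507 J, Q = 1480 J, ΔU = 969 J.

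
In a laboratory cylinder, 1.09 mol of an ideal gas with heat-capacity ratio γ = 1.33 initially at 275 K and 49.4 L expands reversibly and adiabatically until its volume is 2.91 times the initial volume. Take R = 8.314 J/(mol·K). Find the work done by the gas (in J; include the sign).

P₁ = nRT₁/V₁ = 1.09×8.314×275/49.4 = 50.4 kPa.
Adiabatic: TV^(γ−1) = const ⇒ T₂ = 275×(0.344)^0.330 = 193 K; PV^γ = const ⇒ P₂ = 12.2 kPa.
ΔU = nCvΔT = 1.09×25.2×(193−275) = -2240 J.
Q = 0 for an adiabatic process, so W = −ΔU = 2240 J.

2240 J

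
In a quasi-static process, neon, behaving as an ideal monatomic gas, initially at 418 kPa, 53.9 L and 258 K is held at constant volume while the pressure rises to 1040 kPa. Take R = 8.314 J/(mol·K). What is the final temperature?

Isochoric: V stays 53.9 L; P/T = const ⇒ T₂ = 642 K, P₂ = 1040 kPa.

642 K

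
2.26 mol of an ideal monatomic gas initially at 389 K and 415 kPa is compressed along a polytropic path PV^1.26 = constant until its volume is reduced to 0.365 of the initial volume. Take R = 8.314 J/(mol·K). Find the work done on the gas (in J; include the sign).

V₁ = nRT₁/P₁ = 2.26×8.314×389/415 = 17.6 L.
Polytropic n=1.26: T₂ = T₁(V₁/V₂)^(n−1) = 389×(2.74)^0.26 = 506 K; P₂ = P₁(V₁/V₂)^n = 1480 kPa.
W = (P₁V₁−P₂V₂)/(n−1) = (415×17.6−1480×6.43)/0.26 = -8420 J.
Work done on the gas = −W_by = 8420 J.

8420 J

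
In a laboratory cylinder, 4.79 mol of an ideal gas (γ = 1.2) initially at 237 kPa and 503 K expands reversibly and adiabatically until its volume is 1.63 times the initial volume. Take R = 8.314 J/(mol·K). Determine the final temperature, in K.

456 K

V₁ = nRT₁/P₁ = 4.79×8.314×503/237 = 84.5 L.
Adiabatic: TV^(γ−1) = const ⇒ T₂ = 503×(0.613)^0.200 = 456 K; PV^γ = const ⇒ P₂ = 132 kPa.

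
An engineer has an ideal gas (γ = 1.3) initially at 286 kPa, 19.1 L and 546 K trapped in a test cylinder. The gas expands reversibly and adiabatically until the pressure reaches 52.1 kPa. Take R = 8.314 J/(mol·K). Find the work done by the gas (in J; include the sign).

5920 J

n = P₁V₁/(RT₁) = 286×19.1/(8.314×546) = 1.20 mol.
Adiabatic: T₂/T₁ = (P₂/P₁)^((γ−1)/γ) ⇒ T₂ = 546×(0.182)^0.231 = 369 K; V₂ = 70.8 L.
ΔU = nCvΔT = 1.20×27.7×(369−546) = -5920 J.
Q = 0 for an adiabatic process, so W = −ΔU = 5920 J.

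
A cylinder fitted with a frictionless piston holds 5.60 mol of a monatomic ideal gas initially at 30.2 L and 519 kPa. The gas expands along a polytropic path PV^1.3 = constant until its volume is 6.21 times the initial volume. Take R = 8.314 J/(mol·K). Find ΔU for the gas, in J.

-9920 J

T₁ = P₁V₁/(nR) = 519×30.2/(5.60×8.314) = 337 K.
Polytropic n=1.3: T₂ = T₁(V₁/V₂)^(n−1) = 337×(0.161)^0.30 = 195 K; P₂ = P₁(V₁/V₂)^n = 48.3 kPa.
For an ideal gas ΔU = nCvΔT with Cv = (3/2)R = 12.5 J/(mol·K).
ΔU = 5.60×12.5×(195−337) = -9920 J.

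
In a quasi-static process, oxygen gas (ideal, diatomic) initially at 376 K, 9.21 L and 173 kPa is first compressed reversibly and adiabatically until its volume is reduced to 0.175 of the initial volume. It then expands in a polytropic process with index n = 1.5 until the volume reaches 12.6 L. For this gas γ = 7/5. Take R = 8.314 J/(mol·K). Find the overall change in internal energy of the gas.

n = P₁V₁/(RT₁) = 173×9.21/(8.314×376) = 0.510 mol.
Step 1 — Adiabatic: TV^(γ−1) = const ⇒ T₂ = 376×(5.71)^0.400 = 755 K; PV^γ = const ⇒ P₂ = 1990 kPa.
ΔU = nCvΔT = 0.510×20.8×(755−376) = 4020 J.
Q = 0 for an adiabatic process, so W = −ΔU = -4020 J.
State after step 1: P = 1990 kPa, V = 1.61 L, T = 755 K.
Step 2 — Polytropic n=1.5: T₂ = T₁(V₁/V₂)^(n−1) = 755×(0.128)^0.50 = 270 K; P₂ = P₁(V₁/V₂)^n = 90.8 kPa.
W = (P₁V₁−P₂V₂)/(n−1) = (1990×1.61−90.8×12.6)/0.50 = 4110 J.
ΔU = nCvΔT = 0.510×20.8×(270−755) = -5140 J.
Q = ΔU + W = -1030 J.
Net over both steps: W = 94.9 J, Q = -1030 J, ΔU = -1120 J.

-1120 J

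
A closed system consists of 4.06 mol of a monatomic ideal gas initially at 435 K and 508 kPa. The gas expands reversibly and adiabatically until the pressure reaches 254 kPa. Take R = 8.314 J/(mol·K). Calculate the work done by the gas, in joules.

5330 J

V₁ = nRT₁/P₁ = 4.06×8.314×435/508 = 28.9 L.
Adiabatic: T₂/T₁ = (P₂/P₁)^((γ−1)/γ) ⇒ T₂ = 435×(0.500)^0.400 = 330 K; V₂ = 43.8 L.
ΔU = nCvΔT = 4.06×12.5×(330−435) = -5330 J.
Q = 0 for an adiabatic process, so W = −ΔU = 5330 J.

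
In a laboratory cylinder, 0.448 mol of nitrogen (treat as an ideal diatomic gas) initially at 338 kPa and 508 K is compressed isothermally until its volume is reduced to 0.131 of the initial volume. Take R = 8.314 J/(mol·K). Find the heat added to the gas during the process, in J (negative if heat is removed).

-3850 J

V₁ = nRT₁/P₁ = 0.448×8.314×508/338 = 5.60 L.
Isothermal: T stays 508 K; PV = const ⇒ V₂ = 0.733 L, P₂ = 2580 kPa.
ΔU = 0 (ideal gas, T constant).
W = nRT ln(V₂/V₁) = 0.448×8.314×508×ln(0.131) = -3850 J.
Q = ΔU + W = -3850 J.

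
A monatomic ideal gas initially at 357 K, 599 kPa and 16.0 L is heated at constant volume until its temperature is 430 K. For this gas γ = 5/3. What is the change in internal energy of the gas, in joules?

n = P₁V₁/(RT₁) = 599×16.0/(8.314×357) = 3.23 mol.
Isochoric: V stays 16.0 L; P/T = const ⇒ T₂ = 430 K, P₂ = 721 kPa.
For an ideal gas ΔU = nCvΔT with Cv = (3/2)R = 12.5 J/(mol·K).
ΔU = 3.23×12.5×(430−357) = 2940 J.

2940 J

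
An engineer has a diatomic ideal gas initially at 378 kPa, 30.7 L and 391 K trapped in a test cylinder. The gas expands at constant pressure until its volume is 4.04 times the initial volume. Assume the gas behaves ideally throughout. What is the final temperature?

Isobaric: P stays 378 kPa; V/T = const ⇒ T₂ = 1580 K, V₂ = 124 L.

1580 K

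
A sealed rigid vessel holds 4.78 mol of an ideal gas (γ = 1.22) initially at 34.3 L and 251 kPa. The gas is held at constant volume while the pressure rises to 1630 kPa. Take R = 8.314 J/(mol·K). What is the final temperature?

T₁ = P₁V₁/(nR) = 251×34.3/(4.78×8.314) = 217 K.
Isochoric: V stays 34.3 L; P/T = const ⇒ T₂ = 1410 K, P₂ = 1630 kPa.

1410 K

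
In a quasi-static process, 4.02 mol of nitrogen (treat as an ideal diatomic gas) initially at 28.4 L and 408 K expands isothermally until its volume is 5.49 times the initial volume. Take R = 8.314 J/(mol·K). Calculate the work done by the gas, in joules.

23200 J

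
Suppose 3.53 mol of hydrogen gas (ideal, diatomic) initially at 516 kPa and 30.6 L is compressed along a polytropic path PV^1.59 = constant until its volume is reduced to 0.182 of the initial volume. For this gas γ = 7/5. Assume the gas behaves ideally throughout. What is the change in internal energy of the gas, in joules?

68400 J

T₁ = P₁V₁/(nR) = 516×30.6/(3.53×8.314) = 538 K.
Polytropic n=1.59: T₂ = T₁(V₁/V₂)^(n−1) = 538×(5.49)^0.59 = 1470 K; P₂ = P₁(V₁/V₂)^n = 7750 kPa.
For an ideal gas ΔU = nCvΔT with Cv = (5/2)R = 20.8 J/(mol·K).
ΔU = 3.53×20.8×(1470−538) = 68400 J.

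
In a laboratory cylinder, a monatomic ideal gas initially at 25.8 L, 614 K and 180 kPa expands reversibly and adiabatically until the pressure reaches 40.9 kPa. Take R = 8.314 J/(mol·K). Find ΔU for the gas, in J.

n = P₁V₁/(RT₁) = 180×25.8/(8.314×614) = 0.910 mol.
Adiabatic: T₂/T₁ = (P₂/P₁)^((γ−1)/γ) ⇒ T₂ = 614×(0.227)^0.400 = 339 K; V₂ = 62.8 L.
For an ideal gas ΔU = nCvΔT with Cv = (3/2)R = 12.5 J/(mol·K).
ΔU = 0.910×12.5×(339−614) = -3120 J.

-3120 J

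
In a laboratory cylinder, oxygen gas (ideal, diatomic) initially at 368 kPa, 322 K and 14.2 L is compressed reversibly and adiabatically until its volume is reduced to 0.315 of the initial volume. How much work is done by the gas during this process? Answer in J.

n = P₁V₁/(RT₁) = 368×14.2/(8.314×322) = 1.95 mol.
Adiabatic: TV^(γ−1) = const ⇒ T₂ = 322×(3.17)^0.400 = 511 K; PV^γ = const ⇒ P₂ = 1850 kPa.
ΔU = nCvΔT = 1.95×20.8×(511−322) = 7670 J.
Q = 0 for an adiabatic process, so W = −ΔU = -7670 J.

-7670 J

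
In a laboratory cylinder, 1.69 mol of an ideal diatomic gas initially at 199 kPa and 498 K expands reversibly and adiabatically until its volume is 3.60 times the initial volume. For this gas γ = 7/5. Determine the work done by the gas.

7010 J

V₁ = nRT₁/P₁ = 1.69×8.314×498/199 = 35.2 L.
Adiabatic: TV^(γ−1) = const ⇒ T₂ = 498×(0.278)^0.400 = 298 K; PV^γ = const ⇒ P₂ = 33.1 kPa.
ΔU = nCvΔT = 1.69×20.8×(298−498) = -7010 J.
Q = 0 for an adiabatic process, so W = −ΔU = 7010 J.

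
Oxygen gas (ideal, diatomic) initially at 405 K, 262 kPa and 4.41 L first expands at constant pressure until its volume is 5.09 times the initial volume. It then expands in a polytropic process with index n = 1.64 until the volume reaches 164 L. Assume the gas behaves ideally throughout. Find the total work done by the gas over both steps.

n = P₁V₁/(RT₁) = 262×4.41/(8.314×405) = 0.343 mol.
Step 1 — Isobaric: P stays 262 kPa; V/T = const ⇒ T₂ = 2060 K, V₂ = 22.4 L.
W = PΔV = 262×(22.4−4.41) kPa·L = 4730 J.
ΔU = nCvΔT = 0.343×20.8×(2060−405) = 11800 J.
Q = ΔU + W = nCpΔT = 16500 J.
State after step 1: P = 262 kPa, V = 22.4 L, T = 2060 K.
Step 2 — Polytropic n=1.64: T₂ = T₁(V₁/V₂)^(n−1) = 2060×(0.137)^0.64 = 577 K; P₂ = P₁(V₁/V₂)^n = 10.0 kPa.
W = (P₁V₁−P₂V₂)/(n−1) = (262×22.4−10.0×164)/0.64 = 6620 J.
ΔU = nCvΔT = 0.343×20.8×(577−2060) = -10600 J.
Q = ΔU + W = -3970 J.
Net over both steps: W = 11300 J, Q = 12600 J, ΔU = 1230 J.

11300 J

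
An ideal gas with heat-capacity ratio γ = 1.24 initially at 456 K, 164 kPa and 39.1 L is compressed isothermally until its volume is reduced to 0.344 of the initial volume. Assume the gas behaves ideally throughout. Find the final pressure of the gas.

477 kPa

Isothermal: T stays 456 K; PV = const ⇒ V₂ = 13.5 L, P₂ = 477 kPa.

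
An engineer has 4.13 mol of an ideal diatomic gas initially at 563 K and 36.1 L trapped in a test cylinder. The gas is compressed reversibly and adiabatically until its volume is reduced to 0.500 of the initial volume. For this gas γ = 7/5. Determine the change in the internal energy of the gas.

P₁ = nRT₁/V₁ = 4.13×8.314×563/36.1 = 536 kPa.
Adiabatic: TV^(γ−1) = const ⇒ T₂ = 563×(2.00)^0.400 = 743 K; PV^γ = const ⇒ P₂ = 1410 kPa.
For an ideal gas ΔU = nCvΔT with Cv = (5/2)R = 20.8 J/(mol·K).
ΔU = 4.13×20.8×(743−563) = 15400 J.

15400 J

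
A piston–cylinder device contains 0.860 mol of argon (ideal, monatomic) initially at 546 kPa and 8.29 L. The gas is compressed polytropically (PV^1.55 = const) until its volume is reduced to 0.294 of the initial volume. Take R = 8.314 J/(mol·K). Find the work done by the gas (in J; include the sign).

-7910 J

T₁ = P₁V₁/(nR) = 546×8.29/(0.860×8.314) = 633 K.
Polytropic n=1.55: T₂ = T₁(V₁/V₂)^(n−1) = 633×(3.40)^0.55 = 1240 K; P₂ = P₁(V₁/V₂)^n = 3640 kPa.
W = (P₁V₁−P₂V₂)/(n−1) = (546×8.29−3640×2.44)/0.55 = -7910 J.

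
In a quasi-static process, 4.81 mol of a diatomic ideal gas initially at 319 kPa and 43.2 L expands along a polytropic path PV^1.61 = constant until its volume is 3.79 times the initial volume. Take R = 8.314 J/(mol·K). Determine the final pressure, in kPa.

T₁ = P₁V₁/(nR) = 319×43.2/(4.81×8.314) = 345 K.
Polytropic n=1.61: T₂ = T₁(V₁/V₂)^(n−1) = 345×(0.264)^0.61 = 153 K; P₂ = P₁(V₁/V₂)^n = 37.3 kPa.

37.3 kPa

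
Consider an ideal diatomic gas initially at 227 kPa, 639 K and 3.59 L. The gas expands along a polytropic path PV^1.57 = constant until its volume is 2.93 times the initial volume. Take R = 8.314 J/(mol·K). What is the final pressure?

42.0 kPa

Polytropic n=1.57: T₂ = T₁(V₁/V₂)^(n−1) = 639×(0.341)^0.57 = 346 K; P₂ = P₁(V₁/V₂)^n = 42.0 kPa.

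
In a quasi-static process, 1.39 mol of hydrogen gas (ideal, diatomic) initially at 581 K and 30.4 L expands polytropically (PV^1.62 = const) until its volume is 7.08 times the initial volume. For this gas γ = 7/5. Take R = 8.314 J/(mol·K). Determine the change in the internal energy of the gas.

-11800 J

P₁ = nRT₁/V₁ = 1.39×8.314×581/30.4 = 221 kPa.
Polytropic n=1.62: T₂ = T₁(V₁/V₂)^(n−1) = 581×(0.141)^0.62 = 173 K; P₂ = P₁(V₁/V₂)^n = 9.27 kPa.
For an ideal gas ΔU = nCvΔT with Cv = (5/2)R = 20.8 J/(mol·K).
ΔU = 1.39×20.8×(173−581) = -11800 J.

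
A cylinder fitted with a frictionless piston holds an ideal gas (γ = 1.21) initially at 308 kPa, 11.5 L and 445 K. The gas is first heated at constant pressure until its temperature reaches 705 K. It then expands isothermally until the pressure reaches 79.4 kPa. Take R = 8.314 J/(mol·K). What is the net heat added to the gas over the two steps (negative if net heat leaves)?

19500 J

n = P₁V₁/(RT₁) = 308×11.5/(8.314×445) = 0.957 mol.
Step 1 — Isobaric: P stays 308 kPa; V/T = const ⇒ T₂ = 705 K, V₂ = 18.2 L.
W = PΔV = 308×(18.2−11.5) kPa·L = 2070 J.
ΔU = nCvΔT = 0.957×39.6×(705−445) = 9850 J.
Q = ΔU + W = nCpΔT = 11900 J.
State after step 1: P = 308 kPa, V = 18.2 L, T = 705 K.
Step 2 — Isothermal: T stays 705 K; PV = const ⇒ V₂ = 70.7 L, P₂ = 79.4 kPa.
ΔU = 0 (ideal gas, T constant).
W = nRT ln(V₂/V₁) = 0.957×8.314×705×ln(3.88) = 7610 J.
Q = ΔU + W = 7610 J.
Net over both steps: W = 9680 J, Q = 19500 J, ΔU = 9850 J.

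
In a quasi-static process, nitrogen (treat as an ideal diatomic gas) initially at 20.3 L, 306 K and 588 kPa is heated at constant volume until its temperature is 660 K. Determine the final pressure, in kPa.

Isochoric: V stays 20.3 L; P/T = const ⇒ T₂ = 660 K, P₂ = 1270 kPa.

1270 kPa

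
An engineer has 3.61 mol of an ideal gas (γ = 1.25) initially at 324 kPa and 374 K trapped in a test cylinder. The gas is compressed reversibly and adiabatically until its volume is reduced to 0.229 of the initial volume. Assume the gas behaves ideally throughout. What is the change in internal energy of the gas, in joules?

20000 J

V₁ = nRT₁/P₁ = 3.61×8.314×374/324 = 34.6 L.
Adiabatic: TV^(γ−1) = const ⇒ T₂ = 374×(4.37)^0.250 = 541 K; PV^γ = const ⇒ P₂ = 2050 kPa.
For an ideal gas ΔU = nCvΔT with Cv = R/(γ−1) = 33.3 J/(mol·K).
ΔU = 3.61×33.3×(541−374) = 20000 J.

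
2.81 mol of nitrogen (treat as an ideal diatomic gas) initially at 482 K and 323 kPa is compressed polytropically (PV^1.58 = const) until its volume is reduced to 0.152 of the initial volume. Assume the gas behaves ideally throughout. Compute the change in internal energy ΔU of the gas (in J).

55800 J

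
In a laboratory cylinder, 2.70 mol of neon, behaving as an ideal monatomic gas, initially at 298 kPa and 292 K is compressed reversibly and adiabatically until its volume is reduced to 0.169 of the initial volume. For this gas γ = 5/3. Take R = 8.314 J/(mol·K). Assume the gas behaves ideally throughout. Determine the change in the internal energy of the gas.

22300 J

V₁ = nRT₁/P₁ = 2.70×8.314×292/298 = 22.0 L.
Adiabatic: TV^(γ−1) = const ⇒ T₂ = 292×(5.92)^0.667 = 955 K; PV^γ = const ⇒ P₂ = 5770 kPa.
For an ideal gas ΔU = nCvΔT with Cv = (3/2)R = 12.5 J/(mol·K).
ΔU = 2.70×12.5×(955−292) = 22300 J.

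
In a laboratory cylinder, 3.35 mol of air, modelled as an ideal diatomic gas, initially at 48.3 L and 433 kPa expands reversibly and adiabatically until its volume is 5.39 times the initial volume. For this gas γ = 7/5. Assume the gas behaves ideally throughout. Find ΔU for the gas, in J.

T₁ = P₁V₁/(nR) = 433×48.3/(3.35×8.314) = 751 K.
Adiabatic: TV^(γ−1) = const ⇒ T₂ = 751×(0.186)^0.400 = 383 K; PV^γ = const ⇒ P₂ = 41.0 kPa.
For an ideal gas ΔU = nCvΔT with Cv = (5/2)R = 20.8 J/(mol·K).
ΔU = 3.35×20.8×(383−751) = -25600 J.

-25600 J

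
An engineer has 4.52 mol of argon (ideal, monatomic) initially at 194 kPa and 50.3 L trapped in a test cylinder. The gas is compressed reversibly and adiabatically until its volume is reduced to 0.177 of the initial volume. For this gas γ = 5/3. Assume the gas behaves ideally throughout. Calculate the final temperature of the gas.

T₁ = P₁V₁/(nR) = 194×50.3/(4.52×8.314) = 260 K.
Adiabatic: TV^(γ−1) = const ⇒ T₂ = 260×(5.65)^0.667 = 824 K; PV^γ = const ⇒ P₂ = 3480 kPa.

824 K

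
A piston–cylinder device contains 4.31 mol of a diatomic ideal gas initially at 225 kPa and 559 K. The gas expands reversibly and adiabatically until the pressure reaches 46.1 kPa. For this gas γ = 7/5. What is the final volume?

V₁ = nRT₁/P₁ = 4.31×8.314×559/225 = 89.0 L.
Adiabatic: T₂/T₁ = (P₂/P₁)^((γ−1)/γ) ⇒ T₂ = 559×(0.205)^0.286 = 355 K; V₂ = 276 L.

276 L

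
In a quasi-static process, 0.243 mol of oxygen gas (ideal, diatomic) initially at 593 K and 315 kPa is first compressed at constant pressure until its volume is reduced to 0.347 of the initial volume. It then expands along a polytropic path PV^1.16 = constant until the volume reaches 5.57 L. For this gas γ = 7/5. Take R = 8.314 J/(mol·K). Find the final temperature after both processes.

V₁ = nRT₁/P₁ = 0.243×8.314×593/315 = 3.80 L.
Step 1 — Isobaric: P stays 315 kPa; V/T = const ⇒ T₂ = 206 K, V₂ = 1.32 L.
W = PΔV = 315×(1.32−3.80) kPa·L = -782 J.
ΔU = nCvΔT = 0.243×20.8×(206−593) = -1960 J.
Q = ΔU + W = nCpΔT = -2740 J.
State after step 1: P = 315 kPa, V = 1.32 L, T = 206 K.
Step 2 — Polytropic n=1.16: T₂ = T₁(V₁/V₂)^(n−1) = 206×(0.237)^0.16 = 163 K; P₂ = P₁(V₁/V₂)^n = 59.3 kPa.
W = (P₁V₁−P₂V₂)/(n−1) = (315×1.32−59.3×5.57)/0.16 = 535 J.
ΔU = nCvΔT = 0.243×20.8×(163−206) = -214 J.
Q = ΔU + W = 321 J.
Net over both steps: W = -248 J, Q = -2420 J, ΔU = -2170 J.

163 K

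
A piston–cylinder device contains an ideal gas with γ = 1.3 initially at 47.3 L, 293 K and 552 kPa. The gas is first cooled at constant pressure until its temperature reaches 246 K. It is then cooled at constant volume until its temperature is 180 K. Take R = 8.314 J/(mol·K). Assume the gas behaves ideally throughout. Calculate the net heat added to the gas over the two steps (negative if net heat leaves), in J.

n = P₁V₁/(RT₁) = 552×47.3/(8.314×293) = 10.7 mol.
Step 1 — Isobaric: P stays 552 kPa; V/T = const ⇒ T₂ = 246 K, V₂ = 39.7 L.
W = PΔV = 552×(39.7−47.3) kPa·L = -4190 J.
ΔU = nCvΔT = 10.7×27.7×(246−293) = -14000 J.
Q = ΔU + W = nCpΔT = -18100 J.
State after step 1: P = 552 kPa, V = 39.7 L, T = 246 K.
Step 2 — Isochoric: V stays 39.7 L; P/T = const ⇒ T₂ = 180 K, P₂ = 404 kPa.
W = 0 (no volume change).
ΔU = nCvΔT = 10.7×27.7×(180−246) = -19600 J.
Q = ΔU = -19600 J.
Net over both steps: W = -4190 J, Q = -37800 J, ΔU = -33600 J.

-37800 J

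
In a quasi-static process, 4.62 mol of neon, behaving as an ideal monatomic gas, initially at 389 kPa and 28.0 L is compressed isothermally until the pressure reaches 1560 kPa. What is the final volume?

T₁ = P₁V₁/(nR) = 389×28.0/(4.62×8.314) = 284 K.
Isothermal: T stays 284 K; PV = const ⇒ V₂ = 6.98 L, P₂ = 1560 kPa.

6.98 L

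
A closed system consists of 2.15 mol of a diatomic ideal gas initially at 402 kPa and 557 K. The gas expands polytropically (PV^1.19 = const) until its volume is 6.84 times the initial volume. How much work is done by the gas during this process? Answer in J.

16000 J

V₁ = nRT₁/P₁ = 2.15×8.314×557/402 = 24.8 L.
Polytropic n=1.19: T₂ = T₁(V₁/V₂)^(n−1) = 557×(0.146)^0.19 = 387 K; P₂ = P₁(V₁/V₂)^n = 40.8 kPa.
W = (P₁V₁−P₂V₂)/(n−1) = (402×24.8−40.8×169)/0.19 = 16000 J.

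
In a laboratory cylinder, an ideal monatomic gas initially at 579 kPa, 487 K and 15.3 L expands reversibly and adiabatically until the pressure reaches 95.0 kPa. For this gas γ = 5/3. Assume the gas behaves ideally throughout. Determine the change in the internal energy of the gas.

-6840 J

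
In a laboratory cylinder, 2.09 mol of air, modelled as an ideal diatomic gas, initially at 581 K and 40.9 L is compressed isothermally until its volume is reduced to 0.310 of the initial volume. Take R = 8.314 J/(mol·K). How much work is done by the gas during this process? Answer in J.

P₁ = nRT₁/V₁ = 2.09×8.314×581/40.9 = 247 kPa.
Isothermal: T stays 581 K; PV = const ⇒ V₂ = 12.7 L, P₂ = 796 kPa.
W = nRT ln(V₂/V₁) = 2.09×8.314×581×ln(0.310) = -11800 J.

-11800 J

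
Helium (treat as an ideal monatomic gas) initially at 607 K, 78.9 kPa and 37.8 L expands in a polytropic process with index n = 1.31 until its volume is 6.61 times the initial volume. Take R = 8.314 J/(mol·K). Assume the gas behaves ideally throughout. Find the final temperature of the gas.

Polytropic n=1.31: T₂ = T₁(V₁/V₂)^(n−1) = 607×(0.151)^0.31 = 338 K; P₂ = P₁(V₁/V₂)^n = 6.65 kPa.

338 K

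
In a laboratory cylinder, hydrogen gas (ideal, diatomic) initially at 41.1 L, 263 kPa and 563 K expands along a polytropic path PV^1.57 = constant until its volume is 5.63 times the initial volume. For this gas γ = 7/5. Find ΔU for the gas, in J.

-16900 J

n = P₁V₁/(RT₁) = 263×41.1/(8.314×563) = 2.31 mol.
Polytropic n=1.57: T₂ = T₁(V₁/V₂)^(n−1) = 563×(0.178)^0.57 = 210 K; P₂ = P₁(V₁/V₂)^n = 17.4 kPa.
For an ideal gas ΔU = nCvΔT with Cv = (5/2)R = 20.8 J/(mol·K).
ΔU = 2.31×20.8×(210−563) = -16900 J.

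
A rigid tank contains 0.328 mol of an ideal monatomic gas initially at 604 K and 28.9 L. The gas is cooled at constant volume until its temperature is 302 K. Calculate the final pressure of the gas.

28.5 kPa

P₁ = nRT₁/V₁ = 0.328×8.314×604/28.9 = 57.0 kPa.
Isochoric: V stays 28.9 L; P/T = const ⇒ T₂ = 302 K, P₂ = 28.5 kPa.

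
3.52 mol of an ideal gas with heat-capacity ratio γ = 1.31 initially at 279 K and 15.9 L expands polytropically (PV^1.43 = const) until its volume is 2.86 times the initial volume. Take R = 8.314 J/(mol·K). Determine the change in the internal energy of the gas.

-9580 J

P₁ = nRT₁/V₁ = 3.52×8.314×279/15.9 = 514 kPa.
Polytropic n=1.43: T₂ = T₁(V₁/V₂)^(n−1) = 279×(0.350)^0.43 = 178 K; P₂ = P₁(V₁/V₂)^n = 114 kPa.
For an ideal gas ΔU = nCvΔT with Cv = R/(γ−1) = 26.8 J/(mol·K).
ΔU = 3.52×26.8×(178−279) = -9580 J.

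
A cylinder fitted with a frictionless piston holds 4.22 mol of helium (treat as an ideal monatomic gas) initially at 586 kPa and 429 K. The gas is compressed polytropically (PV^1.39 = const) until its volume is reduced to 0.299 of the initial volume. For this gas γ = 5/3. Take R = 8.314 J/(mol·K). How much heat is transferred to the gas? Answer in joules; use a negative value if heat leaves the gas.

V₁ = nRT₁/P₁ = 4.22×8.314×429/586 = 25.7 L.
Polytropic n=1.39: T₂ = T₁(V₁/V₂)^(n−1) = 429×(3.34)^0.39 = 687 K; P₂ = P₁(V₁/V₂)^n = 3140 kPa.
W = (P₁V₁−P₂V₂)/(n−1) = (586×25.7−3140×7.68)/0.39 = -23200 J.
ΔU = nCvΔT = 4.22×12.5×(687−429) = 13600 J.
Q = ΔU + W = -9630 J.

-9630 J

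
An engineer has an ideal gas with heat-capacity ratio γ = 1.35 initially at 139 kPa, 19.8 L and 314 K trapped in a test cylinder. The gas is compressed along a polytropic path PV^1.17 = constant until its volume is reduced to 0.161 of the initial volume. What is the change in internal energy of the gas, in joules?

2860 J

n = P₁V₁/(RT₁) = 139×19.8/(8.314×314) = 1.05 mol.
Polytropic n=1.17: T₂ = T₁(V₁/V₂)^(n−1) = 314×(6.21)^0.17 = 428 K; P₂ = P₁(V₁/V₂)^n = 1180 kPa.
For an ideal gas ΔU = nCvΔT with Cv = R/(γ−1) = 23.8 J/(mol·K).
ΔU = 1.05×23.8×(428−314) = 2860 J.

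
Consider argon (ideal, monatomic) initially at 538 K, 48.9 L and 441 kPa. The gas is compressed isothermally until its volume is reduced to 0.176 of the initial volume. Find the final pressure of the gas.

2510 kPa

Isothermal: T stays 538 K; PV = const ⇒ V₂ = 8.61 L, P₂ = 2510 kPa.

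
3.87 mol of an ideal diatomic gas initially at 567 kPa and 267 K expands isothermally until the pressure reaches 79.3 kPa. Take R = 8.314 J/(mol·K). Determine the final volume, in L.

V₁ = nRT₁/P₁ = 3.87×8.314×267/567 = 15.2 L.
Isothermal: T stays 267 K; PV = const ⇒ V₂ = 108 L, P₂ = 79.3 kPa.

108 L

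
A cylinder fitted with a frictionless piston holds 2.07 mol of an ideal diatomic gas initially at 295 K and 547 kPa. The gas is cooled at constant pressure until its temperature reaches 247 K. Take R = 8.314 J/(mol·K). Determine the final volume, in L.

7.77 L

V₁ = nRT₁/P₁ = 2.07×8.314×295/547 = 9.28 L.
Isobaric: P stays 547 kPa; V/T = const ⇒ T₂ = 247 K, V₂ = 7.77 L.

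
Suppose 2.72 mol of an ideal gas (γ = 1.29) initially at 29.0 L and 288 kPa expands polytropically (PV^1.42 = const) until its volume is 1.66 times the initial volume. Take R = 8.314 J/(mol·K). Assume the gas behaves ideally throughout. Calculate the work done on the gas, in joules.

-3810 J

T₁ = P₁V₁/(nR) = 288×29.0/(2.72×8.314) = 369 K.
Polytropic n=1.42: T₂ = T₁(V₁/V₂)^(n−1) = 369×(0.602)^0.42 = 299 K; P₂ = P₁(V₁/V₂)^n = 140 kPa.
W = (P₁V₁−P₂V₂)/(n−1) = (288×29.0−140×48.1)/0.42 = 3810 J.
Work done on the gas = −W_by = -3810 J.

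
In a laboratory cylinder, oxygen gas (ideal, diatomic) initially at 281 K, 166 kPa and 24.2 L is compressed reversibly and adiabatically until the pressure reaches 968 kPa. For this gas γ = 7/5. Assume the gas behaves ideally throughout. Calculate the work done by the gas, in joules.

-6580 J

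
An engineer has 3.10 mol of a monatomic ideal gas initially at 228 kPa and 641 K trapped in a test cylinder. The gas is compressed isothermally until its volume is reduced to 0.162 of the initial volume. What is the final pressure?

1410 kPa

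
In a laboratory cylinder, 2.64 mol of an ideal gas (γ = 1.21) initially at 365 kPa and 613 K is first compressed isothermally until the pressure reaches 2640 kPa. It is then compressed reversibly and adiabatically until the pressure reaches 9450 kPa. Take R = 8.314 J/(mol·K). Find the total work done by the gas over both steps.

-42500 J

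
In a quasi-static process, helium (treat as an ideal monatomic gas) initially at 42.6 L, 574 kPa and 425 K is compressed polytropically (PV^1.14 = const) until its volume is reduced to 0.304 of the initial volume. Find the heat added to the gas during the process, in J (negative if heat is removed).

-25000 J

n = P₁V₁/(RT₁) = 574×42.6/(8.314×425) = 6.92 mol.
Polytropic n=1.14: T₂ = T₁(V₁/V₂)^(n−1) = 425×(3.29)^0.14 = 502 K; P₂ = P₁(V₁/V₂)^n = 2230 kPa.
W = (P₁V₁−P₂V₂)/(n−1) = (574×42.6−2230×13.0)/0.14 = -31700 J.
ΔU = nCvΔT = 6.92×12.5×(502−425) = 6650 J.
Q = ΔU + W = -25000 J.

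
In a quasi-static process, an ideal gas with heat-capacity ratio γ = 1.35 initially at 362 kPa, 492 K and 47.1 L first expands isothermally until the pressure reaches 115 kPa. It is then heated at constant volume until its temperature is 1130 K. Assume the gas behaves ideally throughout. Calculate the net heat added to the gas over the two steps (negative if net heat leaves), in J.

82700 J

n = P₁V₁/(RT₁) = 362×47.1/(8.314×492) = 4.17 mol.
Step 1 — Isothermal: T stays 492 K; PV = const ⇒ V₂ = 148 L, P₂ = 115 kPa.
ΔU = 0 (ideal gas, T constant).
W = nRT ln(V₂/V₁) = 4.17×8.314×492×ln(3.15) = 19600 J.
Q = ΔU + W = 19600 J.
State after step 1: P = 115 kPa, V = 148 L, T = 492 K.
Step 2 — Isochoric: V stays 148 L; P/T = const ⇒ T₂ = 1130 K, P₂ = 264 kPa.
W = 0 (no volume change).
ΔU = nCvΔT = 4.17×23.8×(1130−492) = 63200 J.
Q = ΔU = 63200 J.
Net over both steps: W = 19600 J, Q = 82700 J, ΔU = 63200 J.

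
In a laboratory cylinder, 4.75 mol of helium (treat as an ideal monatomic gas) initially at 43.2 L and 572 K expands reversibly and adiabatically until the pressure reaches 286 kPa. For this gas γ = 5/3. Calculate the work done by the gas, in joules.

7270 J

P₁ = nRT₁/V₁ = 4.75×8.314×572/43.2 = 523 kPa.
Adiabatic: T₂/T₁ = (P₂/P₁)^((γ−1)/γ) ⇒ T₂ = 572×(0.547)^0.400 = 449 K; V₂ = 62.0 L.
ΔU = nCvΔT = 4.75×12.5×(449−572) = -7270 J.
Q = 0 for an adiabatic process, so W = −ΔU = 7270 J.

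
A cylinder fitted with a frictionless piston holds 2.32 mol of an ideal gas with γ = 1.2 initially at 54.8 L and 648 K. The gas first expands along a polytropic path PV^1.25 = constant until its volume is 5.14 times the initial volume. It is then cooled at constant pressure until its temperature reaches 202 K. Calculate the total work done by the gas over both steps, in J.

12400 J

P₁ = nRT₁/V₁ = 2.32×8.314×648/54.8 = 228 kPa.
Step 1 — Polytropic n=1.25: T₂ = T₁(V₁/V₂)^(n−1) = 648×(0.195)^0.25 = 430 K; P₂ = P₁(V₁/V₂)^n = 29.5 kPa.
W = (P₁V₁−P₂V₂)/(n−1) = (228×54.8−29.5×282)/0.25 = 16800 J.
ΔU = nCvΔT = 2.32×41.6×(430−648) = -21000 J.
Q = ΔU + W = -4200 J.
State after step 1: P = 29.5 kPa, V = 282 L, T = 430 K.
Step 2 — Isobaric: P stays 29.5 kPa; V/T = const ⇒ T₂ = 202 K, V₂ = 132 L.
W = PΔV = 29.5×(132−282) kPa·L = -4400 J.
ΔU = nCvΔT = 2.32×41.6×(202−430) = -22000 J.
Q = ΔU + W = nCpΔT = -26400 J.
Net over both steps: W = 12400 J, Q = -30600 J, ΔU = -43000 J.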